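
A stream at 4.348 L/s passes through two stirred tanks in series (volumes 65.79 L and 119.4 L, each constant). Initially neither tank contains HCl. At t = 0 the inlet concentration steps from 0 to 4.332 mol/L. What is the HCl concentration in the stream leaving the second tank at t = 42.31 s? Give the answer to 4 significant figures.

Time constants: τᵢ = Vᵢ/Q for each well-mixed tank.
τ₁ = 65.79/4.348 = 15.1311 s; τ₂ = 119.4/4.348 = 27.4609 s.
Tank 1: C₁ = C_in(1 − e^(−t/τ₁)). Tank 2 (τ₁ ≠ τ₂): C₂ = C_in[1 − (τ₁ e^(−t/τ₁) − τ₂ e^(−t/τ₂))/(τ₁ − τ₂)].
At t = 42.31: e^(−t/τ₁) = 0.0610398, e^(−t/τ₂) = 0.214223.
C₂ = 4.332·[1 − (15.1311·0.0610398 − 27.4609·0.214223)/(-12.3298)] = 4.332·0.597790 = 2.58963 mol/L.

2.590 mol/L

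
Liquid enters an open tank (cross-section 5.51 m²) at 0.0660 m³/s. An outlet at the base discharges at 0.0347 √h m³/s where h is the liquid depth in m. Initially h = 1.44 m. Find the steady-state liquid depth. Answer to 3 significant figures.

3.62 m

Level balance: A dh/dt = 0.0660 − 0.0347 √h. Setting dh/dt = 0:
Q_in = 0.0347 √h_ss ⇒ √h_ss = 0.0660/0.0347 = 1.9020.
h_ss = 1.9020² = 3.6177 m. (Since h₀ = 1.44 m < h_ss, the level will rise toward this value.)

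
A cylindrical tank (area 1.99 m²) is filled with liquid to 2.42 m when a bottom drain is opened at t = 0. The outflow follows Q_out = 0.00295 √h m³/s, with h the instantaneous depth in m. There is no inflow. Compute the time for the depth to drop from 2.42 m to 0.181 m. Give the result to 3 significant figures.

1520 s

With no inflow, A dh/dt = −0.00295 √h.
This is separable: 2 d(√h)/dt = −0.00295/A, so √h = √h₀ − (0.00295/(2A)) t.
t = 2A(√h₀ − √h)/0.00295 = 2·1.99·(√2.42 − √0.181)/0.00295
  = 3.9800 × (1.5556 − 0.42544) / 0.00295 = 1524.8 s.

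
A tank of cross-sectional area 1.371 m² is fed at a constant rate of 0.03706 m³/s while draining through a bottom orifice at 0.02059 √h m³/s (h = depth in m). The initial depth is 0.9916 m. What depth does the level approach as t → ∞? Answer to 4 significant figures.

3.240 m

Accumulation of liquid (constant cross-section A): A dh/dt = Q_in − 0.02059 √h. At steady state dh/dt = 0:
Q_in = 0.02059 √h_ss ⇒ √h_ss = 0.03706/0.02059 = 1.79990.
h_ss = 1.79990² = 3.23965 m. (Since h₀ = 0.9916 m < h_ss, the level will rise toward this value.)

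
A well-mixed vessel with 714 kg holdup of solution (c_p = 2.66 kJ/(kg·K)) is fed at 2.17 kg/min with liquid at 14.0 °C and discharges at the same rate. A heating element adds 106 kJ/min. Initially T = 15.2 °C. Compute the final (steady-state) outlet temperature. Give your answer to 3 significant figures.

32.4 °C

Energy balance: M c_p dT/dt = ṁ c_p (T_in − T) + 106.
At steady state dT/dt = 0 ⇒ T_ss = T_in + Q̇/(ṁ c_p) = 14.0 + 106/(2.17·2.66) = 32.364 °C.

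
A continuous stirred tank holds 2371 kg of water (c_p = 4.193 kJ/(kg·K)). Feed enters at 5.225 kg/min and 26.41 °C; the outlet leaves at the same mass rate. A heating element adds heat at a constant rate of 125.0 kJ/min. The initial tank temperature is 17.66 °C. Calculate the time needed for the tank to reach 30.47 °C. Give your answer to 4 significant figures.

First-law balance (no shaft work): M c_p dT/dt = ṁ c_p (T_in − T) + 125.0.
τ = M/ṁ = 453.780 min; T_ss = T_in + Q̇/(ṁ c_p) = 32.1156 °C.
T(t) = T_ss + (T₀ − T_ss) e^(−t/τ). Set T = 30.47:
e^(−t/τ) = (30.47 − 32.1156)/(17.66 − 32.1156) = 0.113836
t = −453.780 · ln(0.113836) = 986.061 min.

986.1 min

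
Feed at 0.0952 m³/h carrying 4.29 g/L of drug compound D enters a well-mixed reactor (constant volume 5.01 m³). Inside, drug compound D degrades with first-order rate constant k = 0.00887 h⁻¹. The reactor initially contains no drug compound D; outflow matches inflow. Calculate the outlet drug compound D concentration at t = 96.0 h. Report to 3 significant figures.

V dC/dt = Q(C_in − C) − k V C.
This is linear with rate a = Q/V + k = 0.027872 h⁻¹.
C_ss = Q C_in/(Q + kV) = 2.9247 g/L; C(t) = C_ss + (C₀ − C_ss) e^(−a t).
C(96.0) = 2.9247 + (-2.9247)·e^(−0.027872·96.0) = 2.9247 + (-2.9247)·0.068858 = 2.7234 g/L.

2.72 g/L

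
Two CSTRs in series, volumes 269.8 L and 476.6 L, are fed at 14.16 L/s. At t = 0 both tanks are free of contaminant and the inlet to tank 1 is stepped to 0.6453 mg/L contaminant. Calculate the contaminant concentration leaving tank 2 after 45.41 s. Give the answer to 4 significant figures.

Each tank obeys Vᵢ dCᵢ/dt = Q(Cᵢ₋₁ − Cᵢ), so τᵢ = Vᵢ/Q.
τ₁ = 269.8/14.16 = 19.0537 s; τ₂ = 476.6/14.16 = 33.6582 s.
Tank 1: C₁ = C_in(1 − e^(−t/τ₁)). Tank 2 (τ₁ ≠ τ₂): C₂ = C_in[1 − (τ₁ e^(−t/τ₁) − τ₂ e^(−t/τ₂))/(τ₁ − τ₂)].
At t = 45.41: e^(−t/τ₁) = 0.0922487, e^(−t/τ₂) = 0.259460.
C₂ = 0.6453·[1 − (19.0537·0.0922487 − 33.6582·0.259460)/(-14.6045)] = 0.6453·0.522388 = 0.337097 mg/L.

0.3371 mg/L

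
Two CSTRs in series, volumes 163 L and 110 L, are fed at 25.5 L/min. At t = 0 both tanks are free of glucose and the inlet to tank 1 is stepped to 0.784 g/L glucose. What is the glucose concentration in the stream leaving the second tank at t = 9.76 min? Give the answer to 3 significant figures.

0.430 g/L

Species balance on tank i: dCᵢ/dt = (Cᵢ₋₁ − Cᵢ)/τᵢ with τᵢ = Vᵢ/Q.
τ₁ = 163/25.5 = 6.3922 min; τ₂ = 110/25.5 = 4.3137 min.
Solving the cascade with C₁(0)=C₂(0)=0 gives C₂(t) = C_in[1 − (τ₁ e^(−t/τ₁) − τ₂ e^(−t/τ₂))/(τ₁ − τ₂)].
At t = 9.76: e^(−t/τ₁) = 0.21721, e^(−t/τ₂) = 0.10409.
C₂ = 0.784·[1 − (6.3922·0.21721 − 4.3137·0.10409)/(2.0784)] = 0.784·0.54799 = 0.42962 g/L.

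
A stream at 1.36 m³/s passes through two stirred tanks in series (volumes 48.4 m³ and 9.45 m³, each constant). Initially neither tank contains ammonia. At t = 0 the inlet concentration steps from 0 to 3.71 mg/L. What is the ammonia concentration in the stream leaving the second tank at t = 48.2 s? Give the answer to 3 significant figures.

2.52 mg/L

Each tank obeys Vᵢ dCᵢ/dt = Q(Cᵢ₋₁ − Cᵢ), so τᵢ = Vᵢ/Q.
τ₁ = 48.4/1.36 = 35.588 s; τ₂ = 9.45/1.36 = 6.9485 s.
Solving the cascade with C₁(0)=C₂(0)=0 gives C₂(t) = C_in[1 − (τ₁ e^(−t/τ₁) − τ₂ e^(−t/τ₂))/(τ₁ − τ₂)].
At t = 48.2: e^(−t/τ₁) = 0.25811, e^(−t/τ₂) = 0.00097145.
C₂ = 3.71·[1 − (35.588·0.25811 − 6.9485·0.00097145)/(28.640)] = 3.71·0.67951 = 2.5210 mg/L.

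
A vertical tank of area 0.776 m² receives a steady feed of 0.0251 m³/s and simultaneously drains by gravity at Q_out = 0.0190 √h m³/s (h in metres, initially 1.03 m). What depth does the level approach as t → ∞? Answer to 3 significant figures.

1.75 m

Level balance: A dh/dt = 0.0251 − 0.0190 √h. Setting dh/dt = 0:
Q_in = 0.0190 √h_ss ⇒ √h_ss = 0.0251/0.0190 = 1.3211.
h_ss = 1.3211² = 1.7452 m. (Since h₀ = 1.03 m < h_ss, the level will rise toward this value.)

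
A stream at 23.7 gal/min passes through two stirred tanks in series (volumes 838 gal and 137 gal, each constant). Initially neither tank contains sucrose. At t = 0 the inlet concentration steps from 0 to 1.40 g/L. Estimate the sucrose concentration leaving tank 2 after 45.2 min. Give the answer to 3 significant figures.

Each tank obeys Vᵢ dCᵢ/dt = Q(Cᵢ₋₁ − Cᵢ), so τᵢ = Vᵢ/Q.
τ₁ = 838/23.7 = 35.359 min; τ₂ = 137/23.7 = 5.7806 min.
Tank 1: C₁ = C_in(1 − e^(−t/τ₁)). Tank 2 (τ₁ ≠ τ₂): C₂ = C_in[1 − (τ₁ e^(−t/τ₁) − τ₂ e^(−t/τ₂))/(τ₁ − τ₂)].
At t = 45.2: e^(−t/τ₁) = 0.27850, e^(−t/τ₂) = 0.00040191.
C₂ = 1.40·[1 − (35.359·0.27850 − 5.7806·0.00040191)/(29.578)] = 1.40·0.66715 = 0.93401 g/L.

0.934 g/L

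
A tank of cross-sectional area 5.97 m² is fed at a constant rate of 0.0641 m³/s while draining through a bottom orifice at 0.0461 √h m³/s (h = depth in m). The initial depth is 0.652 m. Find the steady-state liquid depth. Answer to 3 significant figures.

1.93 m

A dh/dt = Q_in − 0.0461 √h. Steady state requires inflow = outflow:
Q_in = 0.0461 √h_ss ⇒ √h_ss = 0.0641/0.0461 = 1.3905.
h_ss = 1.3905² = 1.9334 m. (Since h₀ = 0.652 m < h_ss, the level will rise toward this value.)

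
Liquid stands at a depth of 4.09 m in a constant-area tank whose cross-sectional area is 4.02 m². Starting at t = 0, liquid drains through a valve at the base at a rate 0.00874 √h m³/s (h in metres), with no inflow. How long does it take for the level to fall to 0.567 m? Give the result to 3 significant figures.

1170 s

A dh/dt = −Q_out = −0.00874 √h.
∫ h^(−1/2) dh = −(0.00874/A) ∫ dt, giving 2√h = 2√h₀ − (0.00874/A) t.
t = 2A(√h₀ − √h)/0.00874 = 2·4.02·(√4.09 − √0.567)/0.00874
  = 8.0400 × (2.0224 − 0.75299) / 0.00874 = 1167.7 s.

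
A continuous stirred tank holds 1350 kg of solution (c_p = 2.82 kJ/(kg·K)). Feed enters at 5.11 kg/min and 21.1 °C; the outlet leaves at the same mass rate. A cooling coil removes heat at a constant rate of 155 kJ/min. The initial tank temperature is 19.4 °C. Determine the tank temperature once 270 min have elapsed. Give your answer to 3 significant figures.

Heat balance on the well-mixed liquid: M c_p dT/dt = ṁ c_p (T_in − T) − 155.
Rearrange: dT/dt = (T_ss − T)/τ with τ = M/ṁ = 264.19 min and T_ss = T_in − Q̇/(ṁ c_p) = 10.344 °C.
Solution: T(t) = T_ss + (T₀ − T_ss) e^(−t/τ).
T(270) = 10.344 + (9.0563)·e^(−270/264.19) = 10.344 + (9.0563)·0.35987 = 13.603 °C.

13.6 °C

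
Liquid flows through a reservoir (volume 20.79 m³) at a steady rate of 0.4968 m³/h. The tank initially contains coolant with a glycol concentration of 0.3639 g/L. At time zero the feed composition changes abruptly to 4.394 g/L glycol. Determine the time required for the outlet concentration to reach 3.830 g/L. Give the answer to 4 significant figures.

Species balance on the tank: V dC/dt = Q(C_in − C), so τ = V/Q = 41.8478 h.
C(t) = C_in + (C₀ − C_in) e^(−t/τ). Set C = 3.830 and solve for t:
e^(−t/τ) = (C − C_in)/(C₀ − C_in) = (3.830 − 4.394)/(0.3639 − 4.394) = 0.139947
t = −τ ln(…) = 41.8478 × 1.96649 = 82.2934 h.

82.29 h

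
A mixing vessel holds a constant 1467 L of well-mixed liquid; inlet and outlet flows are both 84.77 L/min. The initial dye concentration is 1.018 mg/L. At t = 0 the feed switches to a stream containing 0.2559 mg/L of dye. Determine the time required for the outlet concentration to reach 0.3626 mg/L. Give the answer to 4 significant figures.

Species balance: V dC/dt = Q(C_in − C) ⇒ τ = V/Q = 17.3057 min.
C(t) = C_in + (C₀ − C_in) e^(−t/τ). Set C = 0.3626 and solve for t:
e^(−t/τ) = (C − C_in)/(C₀ − C_in) = (0.3626 − 0.2559)/(1.018 − 0.2559) = 0.140008
t = −τ ln(…) = 17.3057 × 1.96606 = 34.0239 min.

34.02 min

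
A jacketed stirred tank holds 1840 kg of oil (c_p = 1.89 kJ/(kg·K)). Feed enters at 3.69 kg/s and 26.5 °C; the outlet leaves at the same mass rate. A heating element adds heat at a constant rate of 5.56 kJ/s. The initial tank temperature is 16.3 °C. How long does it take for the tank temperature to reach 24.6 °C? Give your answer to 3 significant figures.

701 s

Unsteady energy balance on the tank contents: M c_p dT/dt = ṁ c_p (T_in − T) + 5.56.
τ = M/ṁ = 498.64 s; T_ss = T_in + Q̇/(ṁ c_p) = 27.297 °C.
T(t) = T_ss + (T₀ − T_ss) e^(−t/τ). Set T = 24.6:
e^(−t/τ) = (24.6 − 27.297)/(16.3 − 27.297) = 0.24526
t = −498.64 · ln(0.24526) = 700.80 s.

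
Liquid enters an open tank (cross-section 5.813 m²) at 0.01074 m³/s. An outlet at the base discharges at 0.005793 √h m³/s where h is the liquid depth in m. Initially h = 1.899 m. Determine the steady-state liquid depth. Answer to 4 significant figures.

Accumulation of liquid (constant cross-section A): A dh/dt = Q_in − 0.005793 √h. At steady state dh/dt = 0:
Q_in = 0.005793 √h_ss ⇒ √h_ss = 0.01074/0.005793 = 1.85396.
h_ss = 1.85396² = 3.43717 m. (Since h₀ = 1.899 m < h_ss, the level will rise toward this value.)

3.437 m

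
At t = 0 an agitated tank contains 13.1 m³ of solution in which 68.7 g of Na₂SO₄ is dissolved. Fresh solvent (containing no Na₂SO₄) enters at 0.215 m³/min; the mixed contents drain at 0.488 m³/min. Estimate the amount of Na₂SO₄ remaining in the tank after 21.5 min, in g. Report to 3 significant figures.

23.7 g

Total volume: dV/dt = Q_in − Q_out = -0.27300 m³/min, so V(t) = 13.1 − 0.27300 t and V(21.5) = 7.2305 m³.
No Na₂SO₄ enters, so dm/dt = −Q_out · (m/V).
Separate: dm/m = −Q_out dt/V(t) ⇒ ln(m/m₀) = −(Q_out/(Q_in−Q_out)) ln(V/V₀).
m = m₀ (V₀/V)^(Q_out/(Q_in−Q_out)) = 68.7 × (13.1/7.2305)^(-1.7875) = 23.746 g.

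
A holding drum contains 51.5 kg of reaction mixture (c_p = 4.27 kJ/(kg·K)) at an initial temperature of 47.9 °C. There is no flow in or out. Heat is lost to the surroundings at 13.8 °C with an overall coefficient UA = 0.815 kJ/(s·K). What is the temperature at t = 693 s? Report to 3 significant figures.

16.4 °C

Lumped-capacitance energy balance: M c_p dT/dt = UA(T_amb − T).
dT/dt = (T_ss − T)/τ with T_ss = T_amb = 13.800 °C, τ = M c_p/UA = 51.5·4.27/0.815 = 269.82 s.
Solution: T(t) = T_ss + (T₀ − T_ss) e^(−t/τ).
T(693) = 13.800 + (34.100)·0.076661 = 16.414 °C.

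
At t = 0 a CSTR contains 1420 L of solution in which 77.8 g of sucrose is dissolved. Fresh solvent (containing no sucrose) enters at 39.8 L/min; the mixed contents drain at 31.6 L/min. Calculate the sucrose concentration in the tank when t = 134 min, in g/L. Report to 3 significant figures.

0.00339 g/L

Total volume: dV/dt = Q_in − Q_out = 8.2000 L/min, so V(t) = 1420 + 8.2000 t and V(134) = 2518.8 L.
Solute balance: dm/dt = 0 − Q_out C = −Q_out m/V(t).
Separate: dm/m = −Q_out dt/V(t) ⇒ ln(m/m₀) = −(Q_out/(Q_in−Q_out)) ln(V/V₀).
m = m₀ (V₀/V)^(Q_out/(Q_in−Q_out)) = 77.8 × (1420/2518.8)^(3.8537) = 8.5464 g.
C = m/V = 8.5464/2518.8 = 0.0033930 g/L.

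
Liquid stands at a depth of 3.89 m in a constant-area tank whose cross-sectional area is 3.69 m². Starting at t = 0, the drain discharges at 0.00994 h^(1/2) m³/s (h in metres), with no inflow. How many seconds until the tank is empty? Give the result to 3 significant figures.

With no inflow, A dh/dt = −0.00994 √h.
This is separable: 2 d(√h)/dt = −0.00994/A, so √h = √h₀ − (0.00994/(2A)) t.
Tank is empty when √h = 0: t_empty = 2A√h₀/0.00994.
t_empty = 2·3.69·√3.89/0.00994 = 7.3800·1.9723/0.00994 = 1464.3 s.

1460 s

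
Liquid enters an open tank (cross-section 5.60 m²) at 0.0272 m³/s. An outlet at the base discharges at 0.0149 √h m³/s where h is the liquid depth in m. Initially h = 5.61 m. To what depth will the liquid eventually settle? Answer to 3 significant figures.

Level balance: A dh/dt = 0.0272 − 0.0149 √h. Setting dh/dt = 0:
Q_in = 0.0149 √h_ss ⇒ √h_ss = 0.0272/0.0149 = 1.8255.
h_ss = 1.8255² = 3.3325 m. (Since h₀ = 5.61 m > h_ss, the level will fall toward this value.)

3.33 m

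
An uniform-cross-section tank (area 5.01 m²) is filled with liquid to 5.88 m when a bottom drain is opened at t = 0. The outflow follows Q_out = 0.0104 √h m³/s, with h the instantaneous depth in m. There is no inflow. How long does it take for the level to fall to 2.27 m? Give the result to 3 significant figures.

A dh/dt = −Q_out = −0.0104 √h.
Separate and integrate: 2(√h − √h₀) = −(0.0104/A) t.
t = 2A(√h₀ − √h)/0.0104 = 2·5.01·(√5.88 − √2.27)/0.0104
  = 10.020 × (2.4249 − 1.5067) / 0.0104 = 884.67 s.

885 s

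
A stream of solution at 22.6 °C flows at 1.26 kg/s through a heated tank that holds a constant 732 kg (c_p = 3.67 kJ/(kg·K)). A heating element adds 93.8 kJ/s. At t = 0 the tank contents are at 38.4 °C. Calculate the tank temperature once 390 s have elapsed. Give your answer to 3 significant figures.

M c_p dT/dt = ṁ c_p (T_in − T) + Q̇.
τ = M/ṁ = 580.95 s; T_ss = T_in + Q̇/(ṁ c_p) = 22.6 + 93.8/(1.26·3.67) = 42.885 °C.
Integrating: T(t) = T_ss + (T₀ − T_ss) e^(−t/τ).
T(390) = 42.885 + (-4.4846)·e^(−390/580.95) = 42.885 + (-4.4846)·0.51104 = 40.593 °C.

40.6 °C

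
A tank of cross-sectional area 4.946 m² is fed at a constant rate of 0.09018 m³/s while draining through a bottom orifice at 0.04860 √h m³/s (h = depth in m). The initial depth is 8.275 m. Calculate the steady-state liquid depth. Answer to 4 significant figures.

Volume balance on the tank: A dh/dt = Q_in − 0.04860 √h. At steady state dh/dt = 0:
Q_in = 0.04860 √h_ss ⇒ √h_ss = 0.09018/0.04860 = 1.85556.
h_ss = 1.85556² = 3.44309 m. (Since h₀ = 8.275 m > h_ss, the level will fall toward this value.)

3.443 m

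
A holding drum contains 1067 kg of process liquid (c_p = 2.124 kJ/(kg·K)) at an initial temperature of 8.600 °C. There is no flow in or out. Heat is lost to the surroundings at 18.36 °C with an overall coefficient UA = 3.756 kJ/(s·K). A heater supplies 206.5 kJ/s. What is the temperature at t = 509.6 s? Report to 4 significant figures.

M c_p dT/dt = −UA(T − T_amb) + Q̇.
dT/dt = (T_ss − T)/τ with T_ss = T_amb + Q̇/UA = 18.36 + 206.5/3.756 = 73.3387 °C, τ = M c_p/UA = 1067·2.124/3.756 = 603.383 s.
Solution: T(t) = T_ss + (T₀ − T_ss) e^(−t/τ).
T(509.6) = 73.3387 + (-64.7387)·0.429742 = 45.5178 °C.

45.52 °C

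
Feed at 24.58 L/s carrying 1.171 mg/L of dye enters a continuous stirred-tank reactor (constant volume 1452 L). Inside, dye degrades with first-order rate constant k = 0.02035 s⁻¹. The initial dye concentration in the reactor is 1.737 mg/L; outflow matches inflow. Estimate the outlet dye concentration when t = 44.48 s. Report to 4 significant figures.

Species balance: V dC/dt = Q C_in − Q C − k V C.
dC/dt = (Q/V) C_in − (Q/V + k) C; effective rate a = Q/V + k = 0.0169284 + 0.02035 = 0.0372784 s⁻¹.
C_ss = Q C_in/(Q + kV) = 0.531759 mg/L; C(t) = C_ss + (C₀ − C_ss) e^(−a t).
C(44.48) = 0.531759 + (1.20524)·e^(−0.0372784·44.48) = 0.531759 + (1.20524)·0.190493 = 0.761349 mg/L.

0.7613 mg/L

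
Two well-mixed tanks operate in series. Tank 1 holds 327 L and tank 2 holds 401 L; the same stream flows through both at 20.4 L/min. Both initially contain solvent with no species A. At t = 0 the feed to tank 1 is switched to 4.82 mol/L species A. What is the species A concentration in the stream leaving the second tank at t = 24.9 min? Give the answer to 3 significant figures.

Time constants: τᵢ = Vᵢ/Q for each well-mixed tank.
τ₁ = 327/20.4 = 16.029 min; τ₂ = 401/20.4 = 19.657 min.
Tank 1: C₁ = C_in(1 − e^(−t/τ₁)). Tank 2 (τ₁ ≠ τ₂): C₂ = C_in[1 − (τ₁ e^(−t/τ₁) − τ₂ e^(−t/τ₂))/(τ₁ − τ₂)].
At t = 24.9: e^(−t/τ₁) = 0.21153, e^(−t/τ₂) = 0.28175.
C₂ = 4.82·[1 − (16.029·0.21153 − 19.657·0.28175)/(-3.6275)] = 4.82·0.40794 = 1.9663 mol/L.

1.97 mol/L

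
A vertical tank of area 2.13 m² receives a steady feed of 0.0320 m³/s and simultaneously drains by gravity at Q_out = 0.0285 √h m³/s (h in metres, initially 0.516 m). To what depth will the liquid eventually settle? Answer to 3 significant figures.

Level balance: A dh/dt = 0.0320 − 0.0285 √h. Setting dh/dt = 0:
Q_in = 0.0285 √h_ss ⇒ √h_ss = 0.0320/0.0285 = 1.1228.
h_ss = 1.1228² = 1.2607 m. (Since h₀ = 0.516 m < h_ss, the level will rise toward this value.)

1.26 m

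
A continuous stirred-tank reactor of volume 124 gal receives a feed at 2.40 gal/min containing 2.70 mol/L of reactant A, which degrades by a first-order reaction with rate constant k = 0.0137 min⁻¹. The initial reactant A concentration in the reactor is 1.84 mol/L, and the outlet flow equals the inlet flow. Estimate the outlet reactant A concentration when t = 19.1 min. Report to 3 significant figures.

Accumulation = in − out − consumed: V dC/dt = Q C_in − Q C − k V C.
This is linear with rate a = Q/V + k = 0.033055 min⁻¹.
C_ss = Q C_in/(Q + kV) = 1.5810 mol/L; C(t) = C_ss + (C₀ − C_ss) e^(−a t).
C(19.1) = 1.5810 + (0.25905)·e^(−0.033055·19.1) = 1.5810 + (0.25905)·0.53187 = 1.7187 mol/L.

1.72 mol/L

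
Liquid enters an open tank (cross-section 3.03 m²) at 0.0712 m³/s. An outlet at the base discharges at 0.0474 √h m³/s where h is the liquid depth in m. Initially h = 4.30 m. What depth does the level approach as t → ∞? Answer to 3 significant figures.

2.26 m

Mass balance (ρ constant): A dh/dt = Q_in − 0.0474 √h. At steady state dh/dt = 0:
Q_in = 0.0474 √h_ss ⇒ √h_ss = 0.0712/0.0474 = 1.5021.
h_ss = 1.5021² = 2.2563 m. (Since h₀ = 4.30 m > h_ss, the level will fall toward this value.)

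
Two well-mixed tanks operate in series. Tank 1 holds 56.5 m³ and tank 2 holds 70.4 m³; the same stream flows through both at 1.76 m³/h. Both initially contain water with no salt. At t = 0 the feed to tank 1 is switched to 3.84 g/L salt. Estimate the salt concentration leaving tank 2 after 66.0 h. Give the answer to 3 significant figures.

2.10 g/L

Time constants: τᵢ = Vᵢ/Q for each well-mixed tank.
τ₁ = 56.5/1.76 = 32.102 h; τ₂ = 70.4/1.76 = 40.000 h.
Tank 1: C₁ = C_in(1 − e^(−t/τ₁)). Tank 2 (τ₁ ≠ τ₂): C₂ = C_in[1 − (τ₁ e^(−t/τ₁) − τ₂ e^(−t/τ₂))/(τ₁ − τ₂)].
At t = 66.0: e^(−t/τ₁) = 0.12797, e^(−t/τ₂) = 0.19205.
C₂ = 3.84·[1 − (32.102·0.12797 − 40.000·0.19205)/(-7.8977)] = 3.84·0.54750 = 2.1024 g/L.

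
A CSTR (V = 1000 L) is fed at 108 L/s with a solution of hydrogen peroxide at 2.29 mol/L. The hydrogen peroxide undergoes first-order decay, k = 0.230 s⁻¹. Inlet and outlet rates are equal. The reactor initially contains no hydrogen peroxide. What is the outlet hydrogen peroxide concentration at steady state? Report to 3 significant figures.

Species balance: V dC/dt = Q C_in − Q C − k V C.
Steady state (dC/dt = 0): C_ss = Q C_in/(Q + kV) = C_in/(1 + kV/Q).
C_ss = 108·2.29/(108 + 0.230·1000) = 247.32/338.00 = 0.73172 mol/L.

0.732 mol/L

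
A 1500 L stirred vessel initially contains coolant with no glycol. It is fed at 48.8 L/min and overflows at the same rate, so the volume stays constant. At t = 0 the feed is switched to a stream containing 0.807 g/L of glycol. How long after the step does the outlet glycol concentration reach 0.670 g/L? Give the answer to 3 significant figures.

54.5 min

Mass balance on the solute (V constant): V dC/dt = Q(C_in − C), so τ = V/Q = 30.738 min.
C(t) = C_in + (C₀ − C_in) e^(−t/τ). Set C = 0.670 and solve for t:
e^(−t/τ) = (C − C_in)/(C₀ − C_in) = (0.670 − 0.807)/(0 − 0.807) = 0.16976
t = −τ ln(…) = 30.738 × 1.7733 = 54.508 min.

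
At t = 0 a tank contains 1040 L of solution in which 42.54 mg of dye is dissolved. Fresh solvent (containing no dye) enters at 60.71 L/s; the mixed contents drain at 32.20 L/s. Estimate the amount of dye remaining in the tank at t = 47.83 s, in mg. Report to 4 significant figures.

16.51 mg

Let m(t) be the amount of dye. Volume: V(t) = V₀ + (Q_in − Q_out) t = 1040 + 28.5100 t; V(47.83) = 2403.63 L.
No dye enters, so dm/dt = −Q_out · (m/V).
dm/m = −Q_out dt/(V₀ + 28.5100 t); integrating gives ln(m/m₀) = −(Q_out/(Q_in−Q_out)) ln(V/V₀).
m = m₀ (V₀/V)^(Q_out/(Q_in−Q_out)) = 42.54 × (1040/2403.63)^(1.12943) = 16.5148 mg.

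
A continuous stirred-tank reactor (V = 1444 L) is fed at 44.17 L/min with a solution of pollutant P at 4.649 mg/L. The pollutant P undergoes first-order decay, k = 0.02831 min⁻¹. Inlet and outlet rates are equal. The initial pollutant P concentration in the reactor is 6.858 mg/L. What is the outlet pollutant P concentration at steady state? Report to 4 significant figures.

Species balance: V dC/dt = Q C_in − Q C − k V C.
At steady state: 0 = Q C_in − (Q + kV) C_ss, so C_ss = Q C_in/(Q + kV).
C_ss = 44.17·4.649/(44.17 + 0.02831·1444) = 205.346/85.0496 = 2.41443 mg/L.

2.414 mg/L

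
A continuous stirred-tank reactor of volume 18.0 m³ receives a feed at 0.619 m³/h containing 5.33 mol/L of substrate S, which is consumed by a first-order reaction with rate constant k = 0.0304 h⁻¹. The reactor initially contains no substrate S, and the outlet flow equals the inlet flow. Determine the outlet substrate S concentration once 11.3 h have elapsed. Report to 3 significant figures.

V dC/dt = Q(C_in − C) − k V C.
dC/dt = (Q/V) C_in − (Q/V + k) C; effective rate a = Q/V + k = 0.034389 + 0.0304 = 0.064789 h⁻¹.
C_ss = Q C_in/(Q + kV) = 2.8291 mol/L; C(t) = C_ss + (C₀ − C_ss) e^(−a t).
C(11.3) = 2.8291 + (-2.8291)·e^(−0.064789·11.3) = 2.8291 + (-2.8291)·0.48089 = 1.4686 mol/L.

1.47 mol/L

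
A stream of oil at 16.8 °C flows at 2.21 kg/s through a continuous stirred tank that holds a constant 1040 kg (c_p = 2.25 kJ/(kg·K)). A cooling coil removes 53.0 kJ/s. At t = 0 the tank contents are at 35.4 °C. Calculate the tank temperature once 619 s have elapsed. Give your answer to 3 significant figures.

14.0 °C

Energy balance: M c_p dT/dt = ṁ c_p (T_in − T) − 53.0.
Rearrange: dT/dt = (T_ss − T)/τ with τ = M/ṁ = 470.59 s and T_ss = T_in − Q̇/(ṁ c_p) = 6.1414 °C.
Integrating: T(t) = T_ss + (T₀ − T_ss) e^(−t/τ).
T(619) = 6.1414 + (29.259)·e^(−619/470.59) = 6.1414 + (29.259)·0.26837 = 13.994 °C.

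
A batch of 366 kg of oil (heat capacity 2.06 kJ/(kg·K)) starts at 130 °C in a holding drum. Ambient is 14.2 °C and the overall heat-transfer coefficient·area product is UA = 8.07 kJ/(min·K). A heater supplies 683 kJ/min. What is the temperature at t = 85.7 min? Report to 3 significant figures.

Heat balance on the well-mixed liquid: M c_p dT/dt = −UA(T − T_amb) + Q̇.
dT/dt = (T_ss − T)/τ with T_ss = T_amb + Q̇/UA = 14.2 + 683/8.07 = 98.834 °C, τ = M c_p/UA = 366·2.06/8.07 = 93.428 min.
T approaches T_ss exponentially: T(t) = T_ss + (T₀ − T_ss) e^(−t/τ).
T(85.7) = 98.834 + (31.166)·0.39960 = 111.29 °C.

111 °C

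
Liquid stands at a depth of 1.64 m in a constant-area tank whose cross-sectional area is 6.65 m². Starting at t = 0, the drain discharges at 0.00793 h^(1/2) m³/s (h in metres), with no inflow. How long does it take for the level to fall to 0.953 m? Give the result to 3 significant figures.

Accumulation of liquid (constant cross-section A): A dh/dt = −0.00793 √h.
Separate and integrate: 2(√h − √h₀) = −(0.00793/A) t.
t = 2A(√h₀ − √h)/0.00793 = 2·6.65·(√1.64 − √0.953)/0.00793
  = 13.300 × (1.2806 − 0.97622) / 0.00793 = 510.55 s.

511 s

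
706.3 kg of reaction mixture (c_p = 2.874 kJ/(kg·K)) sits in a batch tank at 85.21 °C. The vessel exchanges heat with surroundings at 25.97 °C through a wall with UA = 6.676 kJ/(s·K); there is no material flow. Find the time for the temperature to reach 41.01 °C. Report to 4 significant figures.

M c_p dT/dt = −UA(T − T_amb).
τ = M c_p/UA = 304.060 s; T_ss = T_amb = 25.9700 °C.
T(t) = T_ss + (T₀ − T_ss)e^(−t/τ); set T = 41.01:
t = −τ ln[(T − T_ss)/(T₀ − T_ss)] = −304.060 · ln(0.253883) = 416.831 s.

416.8 s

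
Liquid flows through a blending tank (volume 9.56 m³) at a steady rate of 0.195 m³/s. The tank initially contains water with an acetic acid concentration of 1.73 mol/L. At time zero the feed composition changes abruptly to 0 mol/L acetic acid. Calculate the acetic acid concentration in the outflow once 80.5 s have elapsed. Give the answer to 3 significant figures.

0.335 mol/L

Species balance on the tank: V dC/dt = Q(C_in − C).
Time constant τ = V/Q = 9.56/0.195 = 49.026 s.
C approaches C_in exponentially: C(t) = C_in + (C₀ − C_in) e^(−t/τ).
C(80.5) = 0 + (1.73 − 0)·e^(−80.5/49.026) = 0 + (1.7300)·0.19359 = 0.33492 mol/L.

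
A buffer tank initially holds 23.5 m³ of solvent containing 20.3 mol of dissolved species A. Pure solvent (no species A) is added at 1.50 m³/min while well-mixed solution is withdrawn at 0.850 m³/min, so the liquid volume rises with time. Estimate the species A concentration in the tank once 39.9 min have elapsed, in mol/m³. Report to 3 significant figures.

0.155 mol/m³

Let m(t) be the amount of species A. Volume: V(t) = V₀ + (Q_in − Q_out) t = 23.5 + 0.65000 t; V(39.9) = 49.435 m³.
Solute balance: dm/dt = 0 − Q_out C = −Q_out m/V(t).
Separate: dm/m = −Q_out dt/V(t) ⇒ ln(m/m₀) = −(Q_out/(Q_in−Q_out)) ln(V/V₀).
m = m₀ (V₀/V)^(Q_out/(Q_in−Q_out)) = 20.3 × (23.5/49.435)^(1.3077) = 7.6764 mol.
C = m/V = 7.6764/49.435 = 0.15528 mol/m³.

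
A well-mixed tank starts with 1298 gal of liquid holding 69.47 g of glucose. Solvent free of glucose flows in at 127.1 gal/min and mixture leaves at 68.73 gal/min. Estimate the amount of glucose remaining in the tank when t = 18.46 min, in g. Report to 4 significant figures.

Total volume: dV/dt = Q_in − Q_out = 58.3700 gal/min, so V(t) = 1298 + 58.3700 t and V(18.46) = 2375.51 gal.
Species balance (pure solvent in): dm/dt = −Q_out · m/V(t).
Separate: dm/m = −Q_out dt/V(t) ⇒ ln(m/m₀) = −(Q_out/(Q_in−Q_out)) ln(V/V₀).
m = m₀ (V₀/V)^(Q_out/(Q_in−Q_out)) = 69.47 × (1298/2375.51)^(1.17749) = 34.0979 g.

34.10 g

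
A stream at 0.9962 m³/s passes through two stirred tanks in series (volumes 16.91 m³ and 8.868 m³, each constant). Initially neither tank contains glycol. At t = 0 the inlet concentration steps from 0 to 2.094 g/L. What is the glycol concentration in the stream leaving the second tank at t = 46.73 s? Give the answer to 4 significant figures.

Time constants: τᵢ = Vᵢ/Q for each well-mixed tank.
τ₁ = 16.91/0.9962 = 16.9745 s; τ₂ = 8.868/0.9962 = 8.90183 s.
Solving the cascade with C₁(0)=C₂(0)=0 gives C₂(t) = C_in[1 − (τ₁ e^(−t/τ₁) − τ₂ e^(−t/τ₂))/(τ₁ − τ₂)].
At t = 46.73: e^(−t/τ₁) = 0.0637394, e^(−t/τ₂) = 0.00525023.
C₂ = 2.094·[1 − (16.9745·0.0637394 − 8.90183·0.00525023)/(8.07268)] = 2.094·0.871764 = 1.82547 g/L.

1.825 g/L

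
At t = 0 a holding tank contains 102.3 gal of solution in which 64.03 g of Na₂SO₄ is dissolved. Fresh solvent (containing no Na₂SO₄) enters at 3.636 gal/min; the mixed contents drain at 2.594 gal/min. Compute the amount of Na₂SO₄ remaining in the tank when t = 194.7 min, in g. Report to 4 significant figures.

4.214 g

Total volume: dV/dt = Q_in − Q_out = 1.04200 gal/min, so V(t) = 102.3 + 1.04200 t and V(194.7) = 305.177 gal.
Species balance (pure solvent in): dm/dt = −Q_out · m/V(t).
Separate: dm/m = −Q_out dt/V(t) ⇒ ln(m/m₀) = −(Q_out/(Q_in−Q_out)) ln(V/V₀).
m = m₀ (V₀/V)^(Q_out/(Q_in−Q_out)) = 64.03 × (102.3/305.177)^(2.48944) = 4.21408 g.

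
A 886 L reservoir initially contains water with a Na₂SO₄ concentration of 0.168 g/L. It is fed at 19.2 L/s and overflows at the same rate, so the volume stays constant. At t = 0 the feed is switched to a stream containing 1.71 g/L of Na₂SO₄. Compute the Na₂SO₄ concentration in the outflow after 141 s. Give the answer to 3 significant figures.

1.64 g/L

Species balance on the tank: V dC/dt = Q(C_in − C).
So dC/dt = (C_in − C)/τ with τ = V/Q = 886/19.2 = 46.146 s.
Solution: C(t) = C_in + (C₀ − C_in) e^(−t/τ).
C(141) = 1.71 + (0.168 − 1.71)·e^(−141/46.146) = 1.71 + (-1.5420)·0.047098 = 1.6374 g/L.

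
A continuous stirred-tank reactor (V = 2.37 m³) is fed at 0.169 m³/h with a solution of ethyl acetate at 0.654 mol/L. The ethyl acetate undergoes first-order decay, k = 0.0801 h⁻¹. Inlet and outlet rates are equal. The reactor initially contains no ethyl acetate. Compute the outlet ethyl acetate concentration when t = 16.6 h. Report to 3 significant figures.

0.283 mol/L

Accumulation = in − out − consumed: V dC/dt = Q C_in − Q C − k V C.
This is linear with rate a = Q/V + k = 0.15141 h⁻¹.
C_ss = Q C_in/(Q + kV) = 0.30801 mol/L; C(t) = C_ss + (C₀ − C_ss) e^(−a t).
C(16.6) = 0.30801 + (-0.30801)·e^(−0.15141·16.6) = 0.30801 + (-0.30801)·0.080995 = 0.28306 mol/L.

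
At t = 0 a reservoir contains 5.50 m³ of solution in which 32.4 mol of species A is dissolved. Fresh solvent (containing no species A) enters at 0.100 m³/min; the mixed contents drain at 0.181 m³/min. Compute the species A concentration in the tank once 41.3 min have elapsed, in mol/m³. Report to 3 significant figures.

1.85 mol/m³

Let m(t) be the amount of species A. Volume: V(t) = V₀ + (Q_in − Q_out) t = 5.50 − 0.081000 t; V(41.3) = 2.1547 m³.
Solute balance: dm/dt = 0 − Q_out C = −Q_out m/V(t).
dm/m = −Q_out dt/(V₀ − 0.081000 t); integrating gives ln(m/m₀) = −(Q_out/(Q_in−Q_out)) ln(V/V₀).
m = m₀ (V₀/V)^(Q_out/(Q_in−Q_out)) = 32.4 × (5.50/2.1547)^(-2.2346) = 3.9914 mol.
C = m/V = 3.9914/2.1547 = 1.8524 mol/m³.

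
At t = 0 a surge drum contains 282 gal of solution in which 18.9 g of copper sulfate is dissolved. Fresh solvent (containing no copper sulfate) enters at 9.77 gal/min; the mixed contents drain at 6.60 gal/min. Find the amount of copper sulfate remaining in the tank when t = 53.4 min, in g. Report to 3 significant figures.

7.10 g

Total volume: dV/dt = Q_in − Q_out = 3.1700 gal/min, so V(t) = 282 + 3.1700 t and V(53.4) = 451.28 gal.
Species balance (pure solvent in): dm/dt = −Q_out · m/V(t).
dm/m = −Q_out dt/(V₀ + 3.1700 t); integrating gives ln(m/m₀) = −(Q_out/(Q_in−Q_out)) ln(V/V₀).
m = m₀ (V₀/V)^(Q_out/(Q_in−Q_out)) = 18.9 × (282/451.28)^(2.0820) = 7.1011 g.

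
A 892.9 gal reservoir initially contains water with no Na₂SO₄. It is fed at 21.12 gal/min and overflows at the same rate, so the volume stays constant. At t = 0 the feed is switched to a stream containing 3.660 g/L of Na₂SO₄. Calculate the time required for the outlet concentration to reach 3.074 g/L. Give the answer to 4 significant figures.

77.45 min

Species balance: V dC/dt = Q(C_in − C) ⇒ τ = V/Q = 42.2775 min.
C(t) = C_in + (C₀ − C_in) e^(−t/τ). Set C = 3.074 and solve for t:
e^(−t/τ) = (C − C_in)/(C₀ − C_in) = (3.074 − 3.660)/(0 − 3.660) = 0.160109
t = −τ ln(…) = 42.2775 × 1.83190 = 77.4480 min.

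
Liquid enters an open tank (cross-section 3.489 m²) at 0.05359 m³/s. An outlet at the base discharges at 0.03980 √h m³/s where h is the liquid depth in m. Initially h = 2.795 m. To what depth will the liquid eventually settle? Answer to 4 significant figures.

1.813 m

A dh/dt = Q_in − 0.03980 √h. Steady state requires inflow = outflow:
Q_in = 0.03980 √h_ss ⇒ √h_ss = 0.05359/0.03980 = 1.34648.
h_ss = 1.34648² = 1.81301 m. (Since h₀ = 2.795 m > h_ss, the level will fall toward this value.)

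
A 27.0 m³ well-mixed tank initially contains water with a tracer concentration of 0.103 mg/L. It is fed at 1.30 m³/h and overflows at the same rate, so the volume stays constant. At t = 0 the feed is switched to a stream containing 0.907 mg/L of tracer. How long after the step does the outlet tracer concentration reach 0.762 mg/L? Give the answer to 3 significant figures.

Species balance: V dC/dt = Q(C_in − C) ⇒ τ = V/Q = 20.769 h.
C(t) = C_in + (C₀ − C_in) e^(−t/τ). Set C = 0.762 and solve for t:
e^(−t/τ) = (C − C_in)/(C₀ − C_in) = (0.762 − 0.907)/(0.103 − 0.907) = 0.18035
t = −τ ln(…) = 20.769 × 1.7129 = 35.575 h.

35.6 h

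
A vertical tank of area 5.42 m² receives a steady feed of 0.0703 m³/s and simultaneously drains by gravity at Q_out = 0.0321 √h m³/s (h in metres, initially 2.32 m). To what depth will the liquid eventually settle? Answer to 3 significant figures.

Accumulation of liquid (constant cross-section A): A dh/dt = Q_in − 0.0321 √h. At steady state dh/dt = 0:
Q_in = 0.0321 √h_ss ⇒ √h_ss = 0.0703/0.0321 = 2.1900.
h_ss = 2.1900² = 4.7962 m. (Since h₀ = 2.32 m < h_ss, the level will rise toward this value.)

4.80 m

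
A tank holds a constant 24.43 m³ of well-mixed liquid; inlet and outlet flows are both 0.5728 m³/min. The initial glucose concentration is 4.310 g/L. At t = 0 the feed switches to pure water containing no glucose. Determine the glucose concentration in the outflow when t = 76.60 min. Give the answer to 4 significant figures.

0.7153 g/L

Species balance on the tank: V dC/dt = Q(C_in − C).
So dC/dt = (C_in − C)/τ with τ = V/Q = 24.43/0.5728 = 42.6501 min.
Integrating: C(t) = C_in + (C₀ − C_in) e^(−t/τ).
C(76.60) = 0 + (4.310 − 0)·e^(−76.60/42.6501) = 0 + (4.31000)·0.165960 = 0.715288 g/L.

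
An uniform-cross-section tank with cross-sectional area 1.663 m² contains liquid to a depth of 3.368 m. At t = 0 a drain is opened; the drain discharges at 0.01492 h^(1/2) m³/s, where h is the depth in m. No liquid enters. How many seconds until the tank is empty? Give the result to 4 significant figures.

A dh/dt = −Q_out = −0.01492 √h.
Separate and integrate: 2(√h − √h₀) = −(0.01492/A) t.
Tank is empty when √h = 0: t_empty = 2A√h₀/0.01492.
t_empty = 2·1.663·√3.368/0.01492 = 3.32600·1.83521/0.01492 = 409.109 s.

409.1 s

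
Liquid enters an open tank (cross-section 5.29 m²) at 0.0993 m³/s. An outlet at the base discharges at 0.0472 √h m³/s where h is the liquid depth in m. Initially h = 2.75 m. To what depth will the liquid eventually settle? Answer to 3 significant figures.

4.43 m

Accumulation of liquid (constant cross-section A): A dh/dt = Q_in − 0.0472 √h. At steady state dh/dt = 0:
Q_in = 0.0472 √h_ss ⇒ √h_ss = 0.0993/0.0472 = 2.1038.
h_ss = 2.1038² = 4.4260 m. (Since h₀ = 2.75 m < h_ss, the level will rise toward this value.)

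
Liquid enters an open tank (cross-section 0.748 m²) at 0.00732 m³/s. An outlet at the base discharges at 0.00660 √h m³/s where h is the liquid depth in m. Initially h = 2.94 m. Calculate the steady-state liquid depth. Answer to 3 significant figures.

1.23 m

Level balance: A dh/dt = 0.00732 − 0.00660 √h. Setting dh/dt = 0:
Q_in = 0.00660 √h_ss ⇒ √h_ss = 0.00732/0.00660 = 1.1091.
h_ss = 1.1091² = 1.2301 m. (Since h₀ = 2.94 m > h_ss, the level will fall toward this value.)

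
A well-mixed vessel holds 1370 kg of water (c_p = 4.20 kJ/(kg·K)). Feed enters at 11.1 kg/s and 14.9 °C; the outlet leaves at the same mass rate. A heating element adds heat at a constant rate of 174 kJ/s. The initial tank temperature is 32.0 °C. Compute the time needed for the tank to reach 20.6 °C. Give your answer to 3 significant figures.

M c_p dT/dt = ṁ c_p (T_in − T) + Q̇.
τ = M/ṁ = 123.42 s; T_ss = T_in + Q̇/(ṁ c_p) = 18.632 °C.
T(t) = T_ss + (T₀ − T_ss) e^(−t/τ). Set T = 20.6:
e^(−t/τ) = (20.6 − 18.632)/(32.0 − 18.632) = 0.14720
t = −123.42 · ln(0.14720) = 236.48 s.

236 s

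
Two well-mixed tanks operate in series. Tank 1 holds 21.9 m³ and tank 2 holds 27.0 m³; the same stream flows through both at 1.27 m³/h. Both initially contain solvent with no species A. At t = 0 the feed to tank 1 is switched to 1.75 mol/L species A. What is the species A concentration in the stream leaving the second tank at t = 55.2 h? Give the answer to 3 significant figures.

Species balance on tank i: dCᵢ/dt = (Cᵢ₋₁ − Cᵢ)/τᵢ with τᵢ = Vᵢ/Q.
τ₁ = 21.9/1.27 = 17.244 h; τ₂ = 27.0/1.27 = 21.260 h.
Solving the cascade with C₁(0)=C₂(0)=0 gives C₂(t) = C_in[1 − (τ₁ e^(−t/τ₁) − τ₂ e^(−t/τ₂))/(τ₁ − τ₂)].
At t = 55.2: e^(−t/τ₁) = 0.040718, e^(−t/τ₂) = 0.074538.
C₂ = 1.75·[1 − (17.244·0.040718 − 21.260·0.074538)/(-4.0157)] = 1.75·0.78023 = 1.3654 mol/L.

1.37 mol/L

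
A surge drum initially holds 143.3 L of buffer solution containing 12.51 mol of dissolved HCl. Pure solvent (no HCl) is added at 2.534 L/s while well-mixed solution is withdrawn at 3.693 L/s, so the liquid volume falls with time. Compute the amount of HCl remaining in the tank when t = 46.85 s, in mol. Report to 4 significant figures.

Total volume: dV/dt = Q_in − Q_out = -1.15900 L/s, so V(t) = 143.3 − 1.15900 t and V(46.85) = 89.0008 L.
Solute balance: dm/dt = 0 − Q_out C = −Q_out m/V(t).
Separate: dm/m = −Q_out dt/V(t) ⇒ ln(m/m₀) = −(Q_out/(Q_in−Q_out)) ln(V/V₀).
m = m₀ (V₀/V)^(Q_out/(Q_in−Q_out)) = 12.51 × (143.3/89.0008)^(-3.18637) = 2.74253 mol.

2.743 mol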